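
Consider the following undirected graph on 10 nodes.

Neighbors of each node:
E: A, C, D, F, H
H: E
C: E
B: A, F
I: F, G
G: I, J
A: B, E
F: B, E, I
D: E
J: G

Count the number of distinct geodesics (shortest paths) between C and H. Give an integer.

1

The shortest distance is 2, and the only length-2 path is C–E–H. So there is exactly 1 shortest path.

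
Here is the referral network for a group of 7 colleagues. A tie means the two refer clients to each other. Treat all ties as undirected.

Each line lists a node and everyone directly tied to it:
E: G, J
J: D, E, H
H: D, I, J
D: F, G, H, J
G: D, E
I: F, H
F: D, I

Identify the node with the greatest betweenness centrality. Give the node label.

D

Unnormalized betweenness of each node: D:6, E:1/2, F:1, G:1, H:3, I:1/2, J:3.
D has the largest value, 6, making it the main broker — the node through which the most shortest paths run.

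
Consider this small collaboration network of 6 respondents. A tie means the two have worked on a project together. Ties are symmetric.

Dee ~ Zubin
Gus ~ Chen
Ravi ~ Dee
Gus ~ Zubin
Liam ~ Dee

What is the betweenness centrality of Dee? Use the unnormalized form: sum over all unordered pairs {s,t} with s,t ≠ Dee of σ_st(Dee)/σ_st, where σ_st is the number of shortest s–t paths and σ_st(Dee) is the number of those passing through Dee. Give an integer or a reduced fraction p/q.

Pairs whose geodesics pass through Dee — Ravi–Zubin: 1; Ravi–Gus: 1; Ravi–Chen: 1; Ravi–Liam: 1; Zubin–Liam: 1; Gus–Liam: 1; Chen–Liam: 1.
All other pairs contribute 0.
Summing the contributions gives betweenness(Dee) = 7.

7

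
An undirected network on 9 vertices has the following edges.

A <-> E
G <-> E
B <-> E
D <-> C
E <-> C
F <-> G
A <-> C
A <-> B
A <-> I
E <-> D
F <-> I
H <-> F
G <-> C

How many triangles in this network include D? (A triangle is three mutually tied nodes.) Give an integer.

1

D's neighbors: C and E.
Neighbor pairs that are themselves tied: D–C–E. Each forms one triangle with D, for 1 in total.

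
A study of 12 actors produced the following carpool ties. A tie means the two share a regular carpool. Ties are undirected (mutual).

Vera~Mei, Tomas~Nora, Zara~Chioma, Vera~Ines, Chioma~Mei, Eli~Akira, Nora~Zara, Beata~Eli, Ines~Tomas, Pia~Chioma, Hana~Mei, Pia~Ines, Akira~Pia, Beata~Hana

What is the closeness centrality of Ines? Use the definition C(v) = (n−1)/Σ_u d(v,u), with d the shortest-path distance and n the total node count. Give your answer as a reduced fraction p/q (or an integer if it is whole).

Distances from Ines: Akira:2, Beata:4, Chioma:2, Eli:3, Hana:3, Mei:2, Nora:2, Pia:1, Tomas:1, Vera:1, Zara:3. Sum = 24.
n = 12, so closeness = 11/24.

11/24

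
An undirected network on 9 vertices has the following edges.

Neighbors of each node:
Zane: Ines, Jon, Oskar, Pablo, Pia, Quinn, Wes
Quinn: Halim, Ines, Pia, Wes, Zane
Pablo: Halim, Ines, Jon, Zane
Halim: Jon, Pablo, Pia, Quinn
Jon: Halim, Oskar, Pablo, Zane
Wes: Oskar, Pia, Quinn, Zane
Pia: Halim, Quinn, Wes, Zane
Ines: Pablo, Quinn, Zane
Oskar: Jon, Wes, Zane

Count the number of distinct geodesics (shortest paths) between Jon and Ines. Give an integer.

2

The shortest distance is 2. The length-2 paths are: Jon–Pablo–Ines; Jon–Zane–Ines.
That gives 2 distinct shortest paths.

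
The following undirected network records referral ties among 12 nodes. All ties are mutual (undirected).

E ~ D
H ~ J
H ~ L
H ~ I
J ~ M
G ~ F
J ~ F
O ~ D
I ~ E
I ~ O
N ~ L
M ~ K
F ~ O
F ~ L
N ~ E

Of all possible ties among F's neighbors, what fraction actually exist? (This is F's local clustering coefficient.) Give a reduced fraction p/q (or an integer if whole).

0

F's neighbors: G, J, L, and O (k = 4).
Possible neighbor pairs: C(4,2) = 6. Edges among them: none → e = 0.
Clustering(F) = 0/6 = 0.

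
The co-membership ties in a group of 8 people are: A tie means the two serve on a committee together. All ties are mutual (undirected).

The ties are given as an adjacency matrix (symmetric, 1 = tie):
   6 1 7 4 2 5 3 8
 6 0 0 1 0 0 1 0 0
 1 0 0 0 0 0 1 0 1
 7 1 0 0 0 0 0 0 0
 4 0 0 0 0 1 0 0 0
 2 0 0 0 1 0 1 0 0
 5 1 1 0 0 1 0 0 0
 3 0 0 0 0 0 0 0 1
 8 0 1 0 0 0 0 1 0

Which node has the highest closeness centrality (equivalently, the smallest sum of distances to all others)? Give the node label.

5

Farness (sum of distances to all others) for each node — 1:14, 2:16, 3:24, 4:22, 5:12, 6:16, 7:22, 8:18.
The smallest farness is 12, for 5, so 5 has the highest closeness.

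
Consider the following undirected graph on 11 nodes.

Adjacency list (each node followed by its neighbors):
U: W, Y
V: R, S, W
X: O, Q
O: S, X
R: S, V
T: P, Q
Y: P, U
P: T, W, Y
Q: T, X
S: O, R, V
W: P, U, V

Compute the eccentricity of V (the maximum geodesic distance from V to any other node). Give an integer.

Distances from V: O:2, P:2, Q:4, R:1, S:1, T:3, U:2, W:1, X:3, Y:3.
The largest is 4 (to Q), so the eccentricity of V is 4.

4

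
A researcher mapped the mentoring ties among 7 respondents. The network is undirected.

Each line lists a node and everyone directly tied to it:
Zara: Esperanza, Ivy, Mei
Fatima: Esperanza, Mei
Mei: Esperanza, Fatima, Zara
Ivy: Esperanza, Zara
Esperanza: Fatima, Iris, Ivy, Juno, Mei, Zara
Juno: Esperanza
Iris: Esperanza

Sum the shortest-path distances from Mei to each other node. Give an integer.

9

Distances from Mei: Esperanza:1, Fatima:1, Iris:2, Ivy:2, Juno:2, Zara:1.
Sum = 1 + 1 + 2 + 2 + 2 + 1 = 9.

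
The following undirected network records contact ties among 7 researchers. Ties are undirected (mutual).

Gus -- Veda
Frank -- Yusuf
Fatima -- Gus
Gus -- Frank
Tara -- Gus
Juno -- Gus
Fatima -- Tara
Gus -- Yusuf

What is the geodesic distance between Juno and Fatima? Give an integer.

One shortest route is Juno – Gus – Fatima, which uses 2 edges, and Juno and Fatima are not directly tied, so nothing shorter exists. So d(Juno,Fatima) = 2.

2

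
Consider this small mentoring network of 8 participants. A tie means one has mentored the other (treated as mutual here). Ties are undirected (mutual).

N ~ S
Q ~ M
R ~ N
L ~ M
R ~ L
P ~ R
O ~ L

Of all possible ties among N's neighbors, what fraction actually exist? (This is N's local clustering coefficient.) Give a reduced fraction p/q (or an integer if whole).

0

N's neighbors: R and S (k = 2).
Possible neighbor pairs: C(2,2) = 1. Edges among them: none → e = 0.
Clustering(N) = 0/1.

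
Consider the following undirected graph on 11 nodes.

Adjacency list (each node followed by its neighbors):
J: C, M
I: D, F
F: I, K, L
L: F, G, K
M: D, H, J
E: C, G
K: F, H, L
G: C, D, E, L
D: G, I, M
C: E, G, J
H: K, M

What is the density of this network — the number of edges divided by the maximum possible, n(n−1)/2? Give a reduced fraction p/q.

There are 15 edges and 11 nodes, so the maximum possible is C(11,2) = 55.
Density = 15/55 = 3/11.

3/11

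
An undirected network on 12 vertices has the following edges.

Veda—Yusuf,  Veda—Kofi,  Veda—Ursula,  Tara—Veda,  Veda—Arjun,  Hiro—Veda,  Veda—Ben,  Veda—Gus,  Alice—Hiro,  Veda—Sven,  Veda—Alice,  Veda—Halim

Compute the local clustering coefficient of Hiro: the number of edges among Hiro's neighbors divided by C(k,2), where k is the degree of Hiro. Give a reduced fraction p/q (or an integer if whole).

1

Hiro's neighbors: Alice and Veda (k = 2).
Possible neighbor pairs: C(2,2) = 1. Edges among them: Alice–Veda → e = 1.
Clustering(Hiro) = 1/1.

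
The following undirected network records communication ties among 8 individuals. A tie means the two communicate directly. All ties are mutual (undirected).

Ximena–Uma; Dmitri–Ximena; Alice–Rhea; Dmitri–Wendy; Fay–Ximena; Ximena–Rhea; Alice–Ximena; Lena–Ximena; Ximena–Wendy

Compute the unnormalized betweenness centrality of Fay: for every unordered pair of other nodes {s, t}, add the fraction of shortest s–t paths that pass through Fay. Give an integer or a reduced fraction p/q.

0

No shortest path between any pair of other nodes passes through Fay.
Summing the contributions gives betweenness(Fay) = 0.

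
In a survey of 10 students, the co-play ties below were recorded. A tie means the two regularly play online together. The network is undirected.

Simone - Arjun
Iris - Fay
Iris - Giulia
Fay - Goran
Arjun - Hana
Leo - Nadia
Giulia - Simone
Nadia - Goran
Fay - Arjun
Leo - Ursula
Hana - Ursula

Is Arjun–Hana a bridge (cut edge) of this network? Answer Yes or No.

Even without that edge, Arjun still reaches Hana via Arjun – Fay – Goran – Nadia – Leo – Ursula – Hana, so the network stays connected. Not a bridge.

No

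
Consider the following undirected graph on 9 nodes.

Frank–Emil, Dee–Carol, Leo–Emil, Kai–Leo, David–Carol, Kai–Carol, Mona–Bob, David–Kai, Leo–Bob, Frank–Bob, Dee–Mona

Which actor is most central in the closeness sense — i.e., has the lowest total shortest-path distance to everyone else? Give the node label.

Leo

Farness (sum of distances to all others) for each node — Bob:15, Carol:17, David:19, Dee:18, Emil:19, Frank:20, Kai:15, Leo:14, Mona:17.
The smallest farness is 14, for Leo, so Leo has the highest closeness.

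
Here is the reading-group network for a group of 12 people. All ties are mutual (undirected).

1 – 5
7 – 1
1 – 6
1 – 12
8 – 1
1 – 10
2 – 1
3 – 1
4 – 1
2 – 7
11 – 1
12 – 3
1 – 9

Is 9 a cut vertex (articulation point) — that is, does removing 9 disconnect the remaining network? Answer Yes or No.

No

Even without 9, every remaining node can still reach every other (the residual graph is connected), so 9 is not a cut vertex.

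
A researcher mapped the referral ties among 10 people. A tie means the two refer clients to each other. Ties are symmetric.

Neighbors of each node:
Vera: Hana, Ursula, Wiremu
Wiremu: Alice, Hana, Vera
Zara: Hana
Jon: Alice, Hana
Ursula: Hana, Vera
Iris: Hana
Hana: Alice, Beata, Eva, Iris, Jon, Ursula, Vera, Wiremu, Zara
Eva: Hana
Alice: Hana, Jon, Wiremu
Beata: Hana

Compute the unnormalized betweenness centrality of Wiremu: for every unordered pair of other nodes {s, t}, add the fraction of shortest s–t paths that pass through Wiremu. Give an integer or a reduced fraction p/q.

1/2

Pairs whose geodesics pass through Wiremu — Vera–Alice: 1/2.
All other pairs contribute 0.
Summing the contributions gives betweenness(Wiremu) = 1/2.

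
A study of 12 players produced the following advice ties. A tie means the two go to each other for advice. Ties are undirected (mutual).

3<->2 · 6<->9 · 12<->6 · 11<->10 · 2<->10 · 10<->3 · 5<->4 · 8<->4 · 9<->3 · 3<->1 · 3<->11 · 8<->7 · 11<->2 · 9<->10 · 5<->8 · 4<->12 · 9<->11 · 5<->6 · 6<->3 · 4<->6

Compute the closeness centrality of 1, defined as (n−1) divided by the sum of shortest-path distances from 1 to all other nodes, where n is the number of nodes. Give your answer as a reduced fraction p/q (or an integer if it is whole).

11/29

Distances from 1: 2:2, 3:1, 4:3, 5:3, 6:2, 7:5, 8:4, 9:2, 10:2, 11:2, 12:3. Sum = 29.
n = 12, so closeness = 11/29.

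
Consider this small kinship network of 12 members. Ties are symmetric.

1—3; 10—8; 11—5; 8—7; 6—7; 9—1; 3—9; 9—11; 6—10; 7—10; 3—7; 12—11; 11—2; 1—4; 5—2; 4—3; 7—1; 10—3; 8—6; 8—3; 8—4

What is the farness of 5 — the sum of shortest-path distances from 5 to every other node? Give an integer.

33

Distances from 5: 1:3, 2:1, 3:3, 4:4, 6:5, 7:4, 8:4, 9:2, 10:4, 11:1, 12:2.
Sum = 3 + 1 + 3 + 4 + 5 + 4 + 4 + 2 + 4 + 1 + 2 = 33.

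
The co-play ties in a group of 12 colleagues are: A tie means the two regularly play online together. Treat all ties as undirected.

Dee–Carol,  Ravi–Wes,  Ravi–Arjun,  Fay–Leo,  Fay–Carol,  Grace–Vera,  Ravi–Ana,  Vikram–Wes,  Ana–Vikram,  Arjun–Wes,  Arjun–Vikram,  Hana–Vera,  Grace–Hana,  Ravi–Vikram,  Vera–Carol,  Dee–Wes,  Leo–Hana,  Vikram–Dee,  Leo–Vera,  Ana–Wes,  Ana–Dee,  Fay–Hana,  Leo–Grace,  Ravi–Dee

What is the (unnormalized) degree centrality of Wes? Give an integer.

5

Wes is directly tied to Ana, Arjun, Dee, Ravi, and Vikram. That is 5 neighbors, so the degree of Wes is 5.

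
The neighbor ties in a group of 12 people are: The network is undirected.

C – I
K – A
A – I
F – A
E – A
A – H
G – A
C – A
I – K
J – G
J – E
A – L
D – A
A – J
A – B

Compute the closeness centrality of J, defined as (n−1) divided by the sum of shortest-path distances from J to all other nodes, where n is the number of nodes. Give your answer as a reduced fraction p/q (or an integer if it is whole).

Distances from J: A:1, B:2, C:2, D:2, E:1, F:2, G:1, H:2, I:2, K:2, L:2. Sum = 19.
n = 12, so closeness = 11/19.

11/19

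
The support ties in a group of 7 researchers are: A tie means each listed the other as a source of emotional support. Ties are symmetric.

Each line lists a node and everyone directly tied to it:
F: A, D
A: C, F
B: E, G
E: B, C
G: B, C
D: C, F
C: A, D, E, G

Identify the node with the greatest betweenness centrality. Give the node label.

Unnormalized betweenness of each node: A:2, B:1/2, C:10, D:2, E:2, F:1/2, G:2.
C has the largest value, 10, making it the main broker — the node through which the most shortest paths run.

C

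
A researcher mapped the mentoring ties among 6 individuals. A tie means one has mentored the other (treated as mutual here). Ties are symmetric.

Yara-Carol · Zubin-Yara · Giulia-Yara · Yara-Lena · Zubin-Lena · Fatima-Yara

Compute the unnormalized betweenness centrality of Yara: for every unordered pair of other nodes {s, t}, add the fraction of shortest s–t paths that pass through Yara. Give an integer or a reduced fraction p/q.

Pairs whose geodesics pass through Yara — Giulia–Carol: 1; Giulia–Zubin: 1; Giulia–Fatima: 1; Giulia–Lena: 1; Carol–Zubin: 1; Carol–Fatima: 1; Carol–Lena: 1; Zubin–Fatima: 1; Fatima–Lena: 1.
All other pairs contribute 0.
Summing the contributions gives betweenness(Yara) = 9.

9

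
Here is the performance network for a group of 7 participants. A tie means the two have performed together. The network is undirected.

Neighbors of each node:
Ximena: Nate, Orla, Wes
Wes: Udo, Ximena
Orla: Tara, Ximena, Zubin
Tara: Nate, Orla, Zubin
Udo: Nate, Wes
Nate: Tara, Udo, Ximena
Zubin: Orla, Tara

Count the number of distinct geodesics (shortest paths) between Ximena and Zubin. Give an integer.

1

The shortest distance is 2, and the only length-2 path is Ximena–Orla–Zubin. So there is exactly 1 shortest path.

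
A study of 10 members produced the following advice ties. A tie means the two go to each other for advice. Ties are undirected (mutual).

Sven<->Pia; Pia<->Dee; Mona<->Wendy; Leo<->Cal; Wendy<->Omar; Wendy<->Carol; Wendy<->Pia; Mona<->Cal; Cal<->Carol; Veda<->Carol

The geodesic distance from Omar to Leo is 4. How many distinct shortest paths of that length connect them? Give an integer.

The shortest distance is 4. The length-4 paths are: Omar–Wendy–Mona–Cal–Leo; Omar–Wendy–Carol–Cal–Leo.
That gives 2 distinct shortest paths.

2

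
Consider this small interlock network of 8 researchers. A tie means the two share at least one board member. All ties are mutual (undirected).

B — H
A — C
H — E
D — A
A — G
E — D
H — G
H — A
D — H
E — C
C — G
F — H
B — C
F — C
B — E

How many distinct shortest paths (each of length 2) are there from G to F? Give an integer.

2

The shortest distance is 2. The length-2 paths are: G–C–F; G–H–F.
That gives 2 distinct shortest paths.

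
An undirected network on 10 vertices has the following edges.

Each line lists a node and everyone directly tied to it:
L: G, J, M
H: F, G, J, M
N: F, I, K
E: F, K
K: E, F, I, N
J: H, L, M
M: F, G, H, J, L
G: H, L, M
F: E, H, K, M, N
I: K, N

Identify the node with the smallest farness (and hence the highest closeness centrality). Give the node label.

Farness (sum of distances to all others) for each node — E:19, F:13, G:20, H:15, I:24, J:20, K:17, L:20, M:14, N:18.
The smallest farness is 13, for F, so F has the highest closeness.

F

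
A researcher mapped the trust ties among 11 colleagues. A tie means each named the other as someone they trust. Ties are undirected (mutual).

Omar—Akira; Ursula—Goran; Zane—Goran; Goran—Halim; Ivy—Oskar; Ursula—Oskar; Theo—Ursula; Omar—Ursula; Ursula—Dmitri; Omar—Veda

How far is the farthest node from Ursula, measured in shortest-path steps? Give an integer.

Distances from Ursula: Akira:2, Dmitri:1, Goran:1, Halim:2, Ivy:2, Omar:1, Oskar:1, Theo:1, Veda:2, Zane:2.
The largest is 2 (to Halim, Zane, Akira, Veda, and Ivy), so the eccentricity of Ursula is 2.

2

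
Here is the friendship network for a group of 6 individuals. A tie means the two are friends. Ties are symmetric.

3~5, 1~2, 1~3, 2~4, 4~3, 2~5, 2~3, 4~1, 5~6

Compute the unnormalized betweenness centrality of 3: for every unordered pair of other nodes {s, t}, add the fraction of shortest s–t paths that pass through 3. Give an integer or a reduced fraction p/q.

Pairs whose geodesics pass through 3 — 6–1: 1/2; 6–4: 1/2; 5–1: 1/2; 5–4: 1/2.
All other pairs contribute 0.
Summing the contributions gives betweenness(3) = 2.

2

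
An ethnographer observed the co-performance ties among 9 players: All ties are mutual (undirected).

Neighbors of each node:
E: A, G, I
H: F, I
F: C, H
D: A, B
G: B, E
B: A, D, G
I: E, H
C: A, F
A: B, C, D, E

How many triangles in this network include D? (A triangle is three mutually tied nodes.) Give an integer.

1

D's neighbors: A and B.
Neighbor pairs that are themselves tied: D–A–B. Each forms one triangle with D, for 1 in total.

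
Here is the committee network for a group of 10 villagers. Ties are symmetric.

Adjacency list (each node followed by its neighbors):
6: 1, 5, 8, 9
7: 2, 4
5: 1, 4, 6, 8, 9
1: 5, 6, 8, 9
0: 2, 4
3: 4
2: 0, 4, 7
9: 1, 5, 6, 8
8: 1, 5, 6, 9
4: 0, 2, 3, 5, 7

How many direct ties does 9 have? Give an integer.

4

9 is directly tied to 1, 5, 6, and 8. That is 4 neighbors, so the degree of 9 is 4.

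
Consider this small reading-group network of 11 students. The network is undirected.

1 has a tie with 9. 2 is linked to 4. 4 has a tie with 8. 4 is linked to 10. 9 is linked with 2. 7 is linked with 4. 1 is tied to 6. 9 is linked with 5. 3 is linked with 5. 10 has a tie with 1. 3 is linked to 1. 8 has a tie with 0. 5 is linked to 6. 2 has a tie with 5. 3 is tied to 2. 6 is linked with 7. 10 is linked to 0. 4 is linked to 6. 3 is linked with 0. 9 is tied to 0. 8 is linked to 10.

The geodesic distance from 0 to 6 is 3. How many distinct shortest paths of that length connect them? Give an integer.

7

The shortest distance is 3. The length-3 paths are: 0–9–5–6; 0–3–5–6; 0–9–1–6; 0–3–1–6; 0–10–1–6; 0–8–4–6 (and 1 more).
That gives 7 distinct shortest paths.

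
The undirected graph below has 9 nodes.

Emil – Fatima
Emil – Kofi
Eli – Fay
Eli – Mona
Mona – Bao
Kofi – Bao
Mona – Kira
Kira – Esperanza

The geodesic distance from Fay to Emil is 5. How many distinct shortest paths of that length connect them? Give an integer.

1

The shortest distance is 5, and the only length-5 path is Fay–Eli–Mona–Bao–Kofi–Emil. So there is exactly 1 shortest path.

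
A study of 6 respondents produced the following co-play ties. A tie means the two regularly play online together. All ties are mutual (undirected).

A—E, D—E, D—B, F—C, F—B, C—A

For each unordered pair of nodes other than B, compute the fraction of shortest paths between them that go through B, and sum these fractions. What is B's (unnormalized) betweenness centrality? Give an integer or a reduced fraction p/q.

2

Pairs whose geodesics pass through B — F–D: 1; F–E: 1/2; D–C: 1/2.
All other pairs contribute 0.
Summing the contributions gives betweenness(B) = 2.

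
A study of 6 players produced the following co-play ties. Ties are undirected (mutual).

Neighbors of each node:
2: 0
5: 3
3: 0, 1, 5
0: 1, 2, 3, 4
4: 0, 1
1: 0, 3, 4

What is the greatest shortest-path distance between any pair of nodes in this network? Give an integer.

Eccentricity of each node (its greatest distance to any other): 0:2, 1:2, 2:3, 3:2, 4:3, 5:3.
The maximum eccentricity is 3, realized for instance by the pair 4–5 via 4 – 0 – 3 – 5. So the diameter is 3.

3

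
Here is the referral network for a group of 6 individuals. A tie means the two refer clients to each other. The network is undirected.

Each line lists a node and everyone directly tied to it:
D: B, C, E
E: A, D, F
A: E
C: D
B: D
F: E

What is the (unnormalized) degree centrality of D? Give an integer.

3

D is directly tied to B, C, and E. That is 3 neighbors, so the degree of D is 3.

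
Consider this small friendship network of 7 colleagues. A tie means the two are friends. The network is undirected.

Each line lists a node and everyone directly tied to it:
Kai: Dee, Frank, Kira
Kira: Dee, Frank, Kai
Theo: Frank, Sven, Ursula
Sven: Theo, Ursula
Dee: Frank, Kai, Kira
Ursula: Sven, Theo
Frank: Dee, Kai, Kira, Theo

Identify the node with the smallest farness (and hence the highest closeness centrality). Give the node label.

Farness (sum of distances to all others) for each node — Dee:11, Frank:8, Kai:11, Kira:11, Sven:13, Theo:9, Ursula:13.
The smallest farness is 8, for Frank, so Frank has the highest closeness.

Frank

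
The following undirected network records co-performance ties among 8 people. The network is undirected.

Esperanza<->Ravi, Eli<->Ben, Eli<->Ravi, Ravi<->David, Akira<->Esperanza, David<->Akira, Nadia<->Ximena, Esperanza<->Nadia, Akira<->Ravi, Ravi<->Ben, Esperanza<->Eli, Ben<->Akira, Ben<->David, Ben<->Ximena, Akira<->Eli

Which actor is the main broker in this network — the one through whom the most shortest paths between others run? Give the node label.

Ben

Unnormalized betweenness of each node: Akira:3/2, Ben:14/3, David:0, Eli:1/3, Esperanza:11/3, Nadia:1, Ravi:3/2, Ximena:4/3.
Ben has the largest value, 14/3, making it the main broker — the node through which the most shortest paths run.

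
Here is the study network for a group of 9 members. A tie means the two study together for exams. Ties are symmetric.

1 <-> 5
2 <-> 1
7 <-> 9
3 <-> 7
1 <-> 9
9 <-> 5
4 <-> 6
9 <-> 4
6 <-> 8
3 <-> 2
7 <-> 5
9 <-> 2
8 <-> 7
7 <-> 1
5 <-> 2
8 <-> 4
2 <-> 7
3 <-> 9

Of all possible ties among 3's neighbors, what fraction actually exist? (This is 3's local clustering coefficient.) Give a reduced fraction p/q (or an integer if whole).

3's neighbors: 2, 7, and 9 (k = 3).
Possible neighbor pairs: C(3,2) = 3. Edges among them: 2–7, 2–9, 7–9 → e = 3.
Clustering(3) = 3/3 = 1.

1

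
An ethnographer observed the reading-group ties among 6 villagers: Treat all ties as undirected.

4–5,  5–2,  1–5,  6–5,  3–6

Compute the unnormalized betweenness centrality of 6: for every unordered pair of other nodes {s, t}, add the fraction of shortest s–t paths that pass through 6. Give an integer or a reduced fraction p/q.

4

Pairs whose geodesics pass through 6 — 1–3: 1; 4–3: 1; 3–2: 1; 3–5: 1.
All other pairs contribute 0.
Summing the contributions gives betweenness(6) = 4.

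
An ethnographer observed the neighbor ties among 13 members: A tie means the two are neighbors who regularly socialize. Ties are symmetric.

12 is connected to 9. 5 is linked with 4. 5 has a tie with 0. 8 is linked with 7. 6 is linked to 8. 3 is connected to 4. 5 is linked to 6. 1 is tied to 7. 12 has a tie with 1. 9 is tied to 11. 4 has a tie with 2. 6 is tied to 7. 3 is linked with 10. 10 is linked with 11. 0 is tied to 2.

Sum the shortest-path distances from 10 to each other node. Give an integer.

Distances from 10: 0:4, 1:4, 2:3, 3:1, 4:2, 5:3, 6:4, 7:5, 8:5, 9:2, 11:1, 12:3.
Sum = 4 + 4 + 3 + 1 + 2 + 3 + 4 + 5 + 5 + 2 + 1 + 3 = 37.

37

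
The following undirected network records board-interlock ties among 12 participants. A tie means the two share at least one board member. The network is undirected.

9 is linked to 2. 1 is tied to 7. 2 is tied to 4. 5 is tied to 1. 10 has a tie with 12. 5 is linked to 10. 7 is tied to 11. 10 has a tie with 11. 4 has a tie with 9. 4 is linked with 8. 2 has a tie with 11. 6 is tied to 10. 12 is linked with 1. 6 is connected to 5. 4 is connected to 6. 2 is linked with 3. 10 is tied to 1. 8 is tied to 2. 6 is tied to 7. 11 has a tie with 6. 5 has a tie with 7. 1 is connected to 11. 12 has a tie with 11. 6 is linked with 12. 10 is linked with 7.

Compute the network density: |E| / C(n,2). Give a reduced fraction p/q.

25/66

There are 25 edges and 12 nodes, so the maximum possible is C(12,2) = 66.
Density = 25/66.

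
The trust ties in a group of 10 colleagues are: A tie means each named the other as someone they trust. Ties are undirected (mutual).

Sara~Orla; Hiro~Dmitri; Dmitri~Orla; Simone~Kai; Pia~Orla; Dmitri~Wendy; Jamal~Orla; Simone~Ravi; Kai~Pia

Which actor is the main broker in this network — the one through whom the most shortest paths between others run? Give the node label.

Orla

Unnormalized betweenness of each node: Dmitri:15, Hiro:0, Jamal:0, Kai:14, Orla:27, Pia:18, Ravi:0, Sara:0, Simone:8, Wendy:0.
Orla has the largest value, 27, making it the main broker — the node through which the most shortest paths run.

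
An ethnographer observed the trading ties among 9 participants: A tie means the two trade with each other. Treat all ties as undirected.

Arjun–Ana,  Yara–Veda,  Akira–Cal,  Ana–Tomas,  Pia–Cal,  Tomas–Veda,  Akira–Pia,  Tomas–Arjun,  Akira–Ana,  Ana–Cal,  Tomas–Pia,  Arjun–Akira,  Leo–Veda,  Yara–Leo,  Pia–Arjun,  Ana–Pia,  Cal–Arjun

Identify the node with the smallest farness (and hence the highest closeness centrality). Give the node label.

Tomas

Farness (sum of distances to all others) for each node — Akira:17, Ana:13, Arjun:13, Cal:17, Leo:21, Pia:13, Tomas:12, Veda:15, Yara:21.
The smallest farness is 12, for Tomas, so Tomas has the highest closeness.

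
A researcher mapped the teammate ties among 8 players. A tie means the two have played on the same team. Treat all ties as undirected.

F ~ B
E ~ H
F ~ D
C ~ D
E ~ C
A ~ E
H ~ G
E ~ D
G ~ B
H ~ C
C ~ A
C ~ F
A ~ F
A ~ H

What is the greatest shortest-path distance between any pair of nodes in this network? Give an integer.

Eccentricity of each node (its greatest distance to any other): A:2, B:3, C:2, D:3, E:3, F:2, G:3, H:2.
The maximum eccentricity is 3, realized for instance by the pair G–D via G – H – E – D. So the diameter is 3.

3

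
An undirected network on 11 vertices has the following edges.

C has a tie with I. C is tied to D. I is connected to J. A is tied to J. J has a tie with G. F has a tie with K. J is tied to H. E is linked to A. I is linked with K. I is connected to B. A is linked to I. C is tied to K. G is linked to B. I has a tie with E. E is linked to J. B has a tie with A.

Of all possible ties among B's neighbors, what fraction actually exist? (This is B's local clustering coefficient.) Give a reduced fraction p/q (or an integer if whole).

B's neighbors: A, G, and I (k = 3).
Possible neighbor pairs: C(3,2) = 3. Edges among them: A–I → e = 1.
Clustering(B) = 1/3.

1/3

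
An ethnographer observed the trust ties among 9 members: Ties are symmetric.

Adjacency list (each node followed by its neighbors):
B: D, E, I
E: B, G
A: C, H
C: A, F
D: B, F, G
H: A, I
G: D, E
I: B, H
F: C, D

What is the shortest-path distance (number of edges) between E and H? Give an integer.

3

One shortest route is E – B – I – H, which uses 3 edges, and at distance 2 from E we only reach {D, I}, which does not include H. So d(E,H) = 3.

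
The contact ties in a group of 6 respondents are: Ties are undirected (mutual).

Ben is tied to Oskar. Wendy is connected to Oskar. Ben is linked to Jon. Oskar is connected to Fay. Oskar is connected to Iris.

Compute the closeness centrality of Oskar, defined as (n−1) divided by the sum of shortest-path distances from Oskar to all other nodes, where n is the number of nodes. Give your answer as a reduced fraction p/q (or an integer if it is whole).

5/6

Distances from Oskar: Ben:1, Fay:1, Iris:1, Jon:2, Wendy:1. Sum = 6.
n = 6, so closeness = 5/6.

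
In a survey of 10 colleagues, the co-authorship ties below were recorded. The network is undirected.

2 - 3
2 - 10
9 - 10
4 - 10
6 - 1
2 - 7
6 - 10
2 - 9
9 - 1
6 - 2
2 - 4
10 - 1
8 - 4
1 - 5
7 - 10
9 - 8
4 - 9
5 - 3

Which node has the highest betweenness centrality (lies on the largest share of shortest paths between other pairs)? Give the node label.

2

Unnormalized betweenness of each node: 1:57/10, 2:151/15, 3:11/6, 4:12/5, 5:1, 6:1/3, 7:0, 8:0, 9:173/30, 10:59/10.
2 has the largest value, 151/15, making it the main broker — the node through which the most shortest paths run.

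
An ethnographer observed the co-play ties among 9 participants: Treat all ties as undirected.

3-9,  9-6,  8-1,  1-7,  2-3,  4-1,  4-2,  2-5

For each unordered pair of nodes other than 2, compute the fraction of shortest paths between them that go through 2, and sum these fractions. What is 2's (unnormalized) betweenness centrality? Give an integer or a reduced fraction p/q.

19

Pairs whose geodesics pass through 2 — 1–3: 1; 1–6: 1; 1–9: 1; 1–5: 1; 4–3: 1; 4–6: 1; 4–9: 1; 4–5: 1; 3–8: 1; 3–7: 1; 3–5: 1; 8–6: 1; 8–9: 1; 8–5: 1 … (+5 more pairs).
All other pairs contribute 0.
Summing the contributions gives betweenness(2) = 19.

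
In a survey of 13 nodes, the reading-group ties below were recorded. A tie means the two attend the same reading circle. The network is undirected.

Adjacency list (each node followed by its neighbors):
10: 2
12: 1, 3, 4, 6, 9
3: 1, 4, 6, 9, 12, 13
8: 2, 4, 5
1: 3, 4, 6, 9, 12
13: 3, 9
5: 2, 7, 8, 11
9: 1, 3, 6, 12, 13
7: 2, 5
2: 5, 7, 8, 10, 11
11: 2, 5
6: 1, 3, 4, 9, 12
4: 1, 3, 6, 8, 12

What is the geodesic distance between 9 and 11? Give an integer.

5

One shortest route is 9 – 6 – 4 – 8 – 2 – 11, which uses 5 edges, and at distance 4 from 9 we only reach {2, 5}, which does not include 11. So d(9,11) = 5.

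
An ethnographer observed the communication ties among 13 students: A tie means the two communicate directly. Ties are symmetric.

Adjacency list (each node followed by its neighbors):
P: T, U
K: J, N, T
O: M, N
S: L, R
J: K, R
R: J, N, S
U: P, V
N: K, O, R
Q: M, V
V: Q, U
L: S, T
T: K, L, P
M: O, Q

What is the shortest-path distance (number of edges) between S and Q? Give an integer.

5

One shortest route is S – R – N – O – M – Q, which uses 5 edges, and at distance 4 from S we only reach {M, U}, which does not include Q. So d(S,Q) = 5.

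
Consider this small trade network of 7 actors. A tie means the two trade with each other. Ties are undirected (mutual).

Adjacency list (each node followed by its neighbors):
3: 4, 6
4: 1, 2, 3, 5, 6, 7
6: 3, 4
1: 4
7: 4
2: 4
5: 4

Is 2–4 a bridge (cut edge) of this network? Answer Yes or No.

Without the 2–4 edge there is no alternate route between 2 and 4, so the network disconnects. It is a bridge.

Yes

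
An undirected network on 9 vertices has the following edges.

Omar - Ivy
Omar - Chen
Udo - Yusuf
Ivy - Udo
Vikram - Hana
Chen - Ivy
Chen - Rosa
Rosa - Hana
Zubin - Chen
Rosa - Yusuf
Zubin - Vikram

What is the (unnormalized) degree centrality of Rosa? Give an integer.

Rosa is directly tied to Chen, Hana, and Yusuf. That is 3 neighbors, so the degree of Rosa is 3.

3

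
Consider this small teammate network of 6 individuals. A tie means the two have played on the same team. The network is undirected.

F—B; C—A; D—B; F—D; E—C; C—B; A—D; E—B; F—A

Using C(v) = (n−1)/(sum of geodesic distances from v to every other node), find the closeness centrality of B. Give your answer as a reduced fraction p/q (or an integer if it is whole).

Distances from B: A:2, C:1, D:1, E:1, F:1. Sum = 6.
n = 6, so closeness = 5/6.

5/6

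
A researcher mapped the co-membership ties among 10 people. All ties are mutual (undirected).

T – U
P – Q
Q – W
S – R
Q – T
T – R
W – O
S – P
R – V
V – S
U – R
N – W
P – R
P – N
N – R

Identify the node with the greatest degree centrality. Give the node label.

Degrees — N:3, O:1, P:4, Q:3, R:6, S:3, T:3, U:2, V:2, W:3.
The maximum is 6, attained only by R.

R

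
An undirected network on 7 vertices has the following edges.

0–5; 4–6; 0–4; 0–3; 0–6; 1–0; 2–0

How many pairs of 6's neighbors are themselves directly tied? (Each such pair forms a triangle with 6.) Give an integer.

6's neighbors: 0 and 4.
Neighbor pairs that are themselves tied: 6–0–4. Each forms one triangle with 6, for 1 in total.

1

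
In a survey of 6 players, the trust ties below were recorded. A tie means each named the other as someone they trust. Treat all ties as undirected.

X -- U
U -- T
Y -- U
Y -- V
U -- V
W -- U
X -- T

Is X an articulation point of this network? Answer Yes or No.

Even without X, every remaining node can still reach every other (the residual graph is connected), so X is not a cut vertex.

No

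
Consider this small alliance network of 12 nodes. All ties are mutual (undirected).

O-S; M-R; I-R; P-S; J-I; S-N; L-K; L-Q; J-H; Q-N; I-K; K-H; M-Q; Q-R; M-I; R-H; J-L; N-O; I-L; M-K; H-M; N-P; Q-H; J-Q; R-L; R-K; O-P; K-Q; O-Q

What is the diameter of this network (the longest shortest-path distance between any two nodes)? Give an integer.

Eccentricity of each node (its greatest distance to any other): H:3, I:4, J:3, K:3, L:3, M:3, N:3, O:3, P:4, Q:2, R:3, S:4.
The maximum eccentricity is 4, realized for instance by the pair I–P via I – R – Q – N – P. So the diameter is 4.

4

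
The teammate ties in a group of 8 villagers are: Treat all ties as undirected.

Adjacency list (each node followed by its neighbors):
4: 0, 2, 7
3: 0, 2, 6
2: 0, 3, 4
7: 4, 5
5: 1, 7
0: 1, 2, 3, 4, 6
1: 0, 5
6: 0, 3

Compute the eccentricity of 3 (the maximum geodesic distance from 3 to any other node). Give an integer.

Distances from 3: 0:1, 1:2, 2:1, 4:2, 5:3, 6:1, 7:3.
The largest is 3 (to 5 and 7), so the eccentricity of 3 is 3.

3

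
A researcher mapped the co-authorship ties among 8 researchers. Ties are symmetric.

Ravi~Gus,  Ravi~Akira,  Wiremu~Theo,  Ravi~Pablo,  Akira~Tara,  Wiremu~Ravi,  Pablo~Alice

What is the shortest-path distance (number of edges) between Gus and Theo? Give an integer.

One shortest route is Gus – Ravi – Wiremu – Theo, which uses 3 edges, and at distance 2 from Gus we only reach {Akira, Pablo, Wiremu}, which does not include Theo. So d(Gus,Theo) = 3.

3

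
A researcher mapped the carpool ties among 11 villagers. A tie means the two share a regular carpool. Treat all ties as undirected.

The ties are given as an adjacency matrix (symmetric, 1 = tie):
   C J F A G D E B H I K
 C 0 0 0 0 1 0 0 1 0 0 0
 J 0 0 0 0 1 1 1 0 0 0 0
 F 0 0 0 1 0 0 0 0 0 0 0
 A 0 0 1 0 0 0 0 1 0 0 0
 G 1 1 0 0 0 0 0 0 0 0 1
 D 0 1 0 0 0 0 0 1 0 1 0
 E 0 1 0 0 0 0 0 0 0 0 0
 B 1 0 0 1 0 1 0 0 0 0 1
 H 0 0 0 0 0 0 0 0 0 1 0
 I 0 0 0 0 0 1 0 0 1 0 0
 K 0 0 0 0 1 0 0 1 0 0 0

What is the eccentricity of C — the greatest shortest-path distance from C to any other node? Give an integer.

4

Distances from C: A:2, B:1, D:2, E:3, F:3, G:1, H:4, I:3, J:2, K:2.
The largest is 4 (to H), so the eccentricity of C is 4.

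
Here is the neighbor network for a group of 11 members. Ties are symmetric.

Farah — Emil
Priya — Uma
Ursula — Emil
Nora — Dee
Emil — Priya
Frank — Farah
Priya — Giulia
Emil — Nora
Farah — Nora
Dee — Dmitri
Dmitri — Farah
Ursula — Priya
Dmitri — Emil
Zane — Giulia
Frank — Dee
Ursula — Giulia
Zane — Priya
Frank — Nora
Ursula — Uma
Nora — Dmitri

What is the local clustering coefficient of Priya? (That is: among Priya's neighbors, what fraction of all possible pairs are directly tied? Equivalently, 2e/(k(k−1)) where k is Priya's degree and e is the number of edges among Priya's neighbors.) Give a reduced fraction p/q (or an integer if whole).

2/5

Priya's neighbors: Emil, Giulia, Uma, Ursula, and Zane (k = 5).
Possible neighbor pairs: C(5,2) = 10. Edges among them: Emil–Ursula, Giulia–Ursula, Giulia–Zane, Uma–Ursula → e = 4.
Clustering(Priya) = 4/10 = 2/5.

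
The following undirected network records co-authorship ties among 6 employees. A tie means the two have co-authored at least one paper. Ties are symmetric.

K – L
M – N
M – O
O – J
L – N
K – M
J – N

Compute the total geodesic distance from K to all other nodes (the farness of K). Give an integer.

9

Distances from K: J:3, L:1, M:1, N:2, O:2.
Sum = 3 + 1 + 1 + 2 + 2 = 9.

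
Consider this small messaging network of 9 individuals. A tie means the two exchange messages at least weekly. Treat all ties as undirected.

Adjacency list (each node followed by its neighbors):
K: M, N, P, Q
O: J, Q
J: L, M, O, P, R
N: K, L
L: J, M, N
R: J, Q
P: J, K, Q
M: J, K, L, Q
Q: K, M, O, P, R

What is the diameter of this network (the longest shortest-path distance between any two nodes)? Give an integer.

3

Eccentricity of each node (its greatest distance to any other): J:2, K:2, L:2, M:2, N:3, O:3, P:2, Q:2, R:3.
The maximum eccentricity is 3, realized for instance by the pair O–N via O – J – L – N. So the diameter is 3.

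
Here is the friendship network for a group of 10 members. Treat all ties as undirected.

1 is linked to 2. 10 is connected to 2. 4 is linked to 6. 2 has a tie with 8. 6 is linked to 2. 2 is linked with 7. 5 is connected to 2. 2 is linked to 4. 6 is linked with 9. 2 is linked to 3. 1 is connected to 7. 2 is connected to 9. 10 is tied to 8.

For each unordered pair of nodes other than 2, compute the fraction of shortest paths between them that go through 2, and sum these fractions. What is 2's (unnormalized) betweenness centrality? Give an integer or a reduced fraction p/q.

63/2

Pairs whose geodesics pass through 2 — 5–7: 1; 5–1: 1; 5–10: 1; 5–8: 1; 5–4: 1; 5–9: 1; 5–3: 1; 5–6: 1; 7–10: 1; 7–8: 1; 7–4: 1; 7–9: 1; 7–3: 1; 7–6: 1 … (+18 more pairs).
All other pairs contribute 0.
Summing the contributions gives betweenness(2) = 63/2.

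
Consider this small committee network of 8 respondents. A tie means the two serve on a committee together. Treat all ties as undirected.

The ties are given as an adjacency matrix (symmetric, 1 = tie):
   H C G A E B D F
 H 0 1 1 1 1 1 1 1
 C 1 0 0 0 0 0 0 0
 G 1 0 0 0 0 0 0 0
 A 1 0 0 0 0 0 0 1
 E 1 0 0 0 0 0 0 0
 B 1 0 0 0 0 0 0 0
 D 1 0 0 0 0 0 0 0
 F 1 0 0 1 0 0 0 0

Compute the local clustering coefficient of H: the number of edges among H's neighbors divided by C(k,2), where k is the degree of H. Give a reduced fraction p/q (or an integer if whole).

H's neighbors: A, B, C, D, E, F, and G (k = 7).
Possible neighbor pairs: C(7,2) = 21. Edges among them: A–F → e = 1.
Clustering(H) = 1/21.

1/21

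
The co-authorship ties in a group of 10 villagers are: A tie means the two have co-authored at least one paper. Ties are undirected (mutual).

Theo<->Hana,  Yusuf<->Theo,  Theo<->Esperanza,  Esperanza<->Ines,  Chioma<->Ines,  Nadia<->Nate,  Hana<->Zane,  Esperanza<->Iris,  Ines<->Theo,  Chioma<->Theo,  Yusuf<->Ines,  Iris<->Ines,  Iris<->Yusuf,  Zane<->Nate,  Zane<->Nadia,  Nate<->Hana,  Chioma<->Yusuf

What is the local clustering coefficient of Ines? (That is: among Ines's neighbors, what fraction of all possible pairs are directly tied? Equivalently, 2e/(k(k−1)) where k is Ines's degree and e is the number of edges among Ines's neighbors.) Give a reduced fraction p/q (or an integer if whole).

3/5

Ines's neighbors: Chioma, Esperanza, Iris, Theo, and Yusuf (k = 5).
Possible neighbor pairs: C(5,2) = 10. Edges among them: Chioma–Theo, Chioma–Yusuf, Esperanza–Iris, Esperanza–Theo, Iris–Yusuf, Theo–Yusuf → e = 6.
Clustering(Ines) = 6/10 = 3/5.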